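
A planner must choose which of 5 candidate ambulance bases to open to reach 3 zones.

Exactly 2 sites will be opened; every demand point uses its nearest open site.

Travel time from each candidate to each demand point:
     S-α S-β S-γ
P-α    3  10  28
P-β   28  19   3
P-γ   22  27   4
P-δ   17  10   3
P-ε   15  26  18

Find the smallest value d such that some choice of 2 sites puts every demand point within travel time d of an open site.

Open {P-α, P-β}.
  Farthest demand point is S-β at travel time 10 (to P-α); all others are ≤ 10.
With {P-α, P-γ} the worst case is 10.
With {P-α, P-δ} the worst case is 10.
No size-2 selection achieves below 10.

10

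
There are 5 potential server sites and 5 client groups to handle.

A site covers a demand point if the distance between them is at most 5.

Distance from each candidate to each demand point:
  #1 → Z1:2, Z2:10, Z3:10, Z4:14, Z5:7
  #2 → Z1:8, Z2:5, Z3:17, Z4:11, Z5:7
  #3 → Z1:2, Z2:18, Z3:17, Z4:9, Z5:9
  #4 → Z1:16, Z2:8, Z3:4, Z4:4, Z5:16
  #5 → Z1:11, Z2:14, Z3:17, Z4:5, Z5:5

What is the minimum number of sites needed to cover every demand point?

4

Coverage sets (demand points within 5 of each site):
  #1: {Z1}
  #2: {Z2}
  #3: {Z1}
  #4: {Z3, Z4}
  #5: {Z4, Z5}
No 3 sites suffice: every size-3 union leaves at least one demand point uncovered.
But {#1, #2, #4, #5} covers everything, so the minimum is 4.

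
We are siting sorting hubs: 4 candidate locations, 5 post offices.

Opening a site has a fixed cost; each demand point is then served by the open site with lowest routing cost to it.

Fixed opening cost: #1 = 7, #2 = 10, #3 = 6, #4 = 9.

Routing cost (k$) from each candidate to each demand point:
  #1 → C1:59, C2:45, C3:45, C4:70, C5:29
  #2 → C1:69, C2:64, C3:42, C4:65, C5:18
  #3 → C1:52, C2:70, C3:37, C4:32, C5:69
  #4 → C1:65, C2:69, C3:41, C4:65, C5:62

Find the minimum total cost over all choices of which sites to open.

207

Open {#1, #2, #3}: assign each demand point to its cheapest open site.
  C1→#3 52, C2→#1 45, C3→#3 37, C4→#3 32, C5→#2 18
  routing cost 184, fixed 23 → total 207.
Compare {#1, #3}: routing cost 195 + fixed 13 = 208.
Compare {#1, #2, #3, #4}: routing cost 184 + fixed 32 = 216.
Compare {#1, #3, #4}: routing cost 195 + fixed 22 = 217.
All other subsets cost ≥ 208. Minimum total cost: 207.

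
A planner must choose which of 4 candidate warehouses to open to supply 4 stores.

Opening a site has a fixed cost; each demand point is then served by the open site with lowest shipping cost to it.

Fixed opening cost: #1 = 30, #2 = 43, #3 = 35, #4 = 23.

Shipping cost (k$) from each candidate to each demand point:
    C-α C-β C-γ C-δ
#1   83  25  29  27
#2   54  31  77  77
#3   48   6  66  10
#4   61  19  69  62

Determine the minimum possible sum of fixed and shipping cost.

Open {#1, #3}: assign each demand point to its cheapest open site.
  C-α→#3 48, C-β→#3 6, C-γ→#1 29, C-δ→#3 10
  shipping cost 93, fixed 65 → total 158.
Compare {#3}: shipping cost 130 + fixed 35 = 165.
Compare {#1, #3, #4}: shipping cost 93 + fixed 88 = 181.
Compare {#3, #4}: shipping cost 130 + fixed 58 = 188.
All other subsets cost ≥ 165. Minimum total cost: 158.

158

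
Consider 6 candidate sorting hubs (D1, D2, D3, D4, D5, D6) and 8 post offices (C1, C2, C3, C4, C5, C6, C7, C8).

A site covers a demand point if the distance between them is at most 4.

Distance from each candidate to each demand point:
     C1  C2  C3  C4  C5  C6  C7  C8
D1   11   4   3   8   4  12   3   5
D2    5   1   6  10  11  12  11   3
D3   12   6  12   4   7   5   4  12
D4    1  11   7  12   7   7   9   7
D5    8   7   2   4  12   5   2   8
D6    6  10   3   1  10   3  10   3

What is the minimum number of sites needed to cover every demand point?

Coverage sets (demand points within 4 of each site):
  D1: {C2, C3, C5, C7}
  D2: {C2, C8}
  D3: {C4, C7}
  D4: {C1}
  D5: {C3, C4, C7}
  D6: {C3, C4, C6, C8}
No 2 sites suffice: every size-2 union leaves at least one demand point uncovered.
But {D1, D4, D6} covers everything, so the minimum is 3.

3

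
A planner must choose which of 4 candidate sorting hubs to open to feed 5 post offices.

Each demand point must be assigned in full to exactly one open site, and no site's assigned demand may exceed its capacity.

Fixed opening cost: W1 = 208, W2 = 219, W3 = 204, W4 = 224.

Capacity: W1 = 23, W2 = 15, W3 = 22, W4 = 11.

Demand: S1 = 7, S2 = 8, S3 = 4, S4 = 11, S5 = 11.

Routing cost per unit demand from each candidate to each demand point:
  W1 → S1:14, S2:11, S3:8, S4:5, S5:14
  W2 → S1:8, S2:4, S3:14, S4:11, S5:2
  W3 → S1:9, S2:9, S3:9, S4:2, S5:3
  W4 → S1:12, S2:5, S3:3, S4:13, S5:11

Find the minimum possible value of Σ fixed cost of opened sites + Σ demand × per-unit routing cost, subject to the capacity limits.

683

Open {W1, W3}; cheapest assignment that respects the capacities:
  W1 (cap 23, load 23): S2, S3, S4 — cost 8×11 + 4×8 + 11×5 = 175
  W3 (cap 22, load 18): S1, S5 — cost 7×9 + 11×3 = 96
  Shipping 271, fixed 412 → total 683.
  Any other capacity-feasible assignment to {W1, W3} ships for at least 271.
Compare {W2, W3, W4}: its best feasible assignment gives total 802.
Compare {W1, W2, W3}: its best feasible assignment gives total 806.
Every other set of open sites that can feasibly serve all demand totals ≥ 802 even under its best assignment. Minimum: 683.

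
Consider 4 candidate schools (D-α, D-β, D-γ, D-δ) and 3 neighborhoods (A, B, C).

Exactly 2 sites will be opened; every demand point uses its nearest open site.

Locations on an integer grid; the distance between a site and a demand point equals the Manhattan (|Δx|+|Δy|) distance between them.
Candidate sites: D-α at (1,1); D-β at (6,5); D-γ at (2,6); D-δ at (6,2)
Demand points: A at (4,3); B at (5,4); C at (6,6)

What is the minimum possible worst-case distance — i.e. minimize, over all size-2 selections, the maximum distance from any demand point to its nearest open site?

3

Open {D-β, D-δ}.
  Farthest demand point is A at distance 3 (to D-δ); all others are ≤ 3.
With {D-α, D-β} the worst case is 4.
With {D-α, D-δ} the worst case is 4.
No size-2 selection achieves below 3.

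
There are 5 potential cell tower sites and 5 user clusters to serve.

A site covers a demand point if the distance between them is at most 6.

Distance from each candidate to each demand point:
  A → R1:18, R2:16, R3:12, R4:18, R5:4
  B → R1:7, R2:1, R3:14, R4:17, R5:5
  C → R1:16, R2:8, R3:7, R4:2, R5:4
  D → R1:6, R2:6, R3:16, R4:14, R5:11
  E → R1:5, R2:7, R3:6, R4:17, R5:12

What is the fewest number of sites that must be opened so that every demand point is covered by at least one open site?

Coverage sets (demand points within 6 of each site):
  A: {R5}
  B: {R2, R5}
  C: {R4, R5}
  D: {R1, R2}
  E: {R1, R3}
No 2 sites suffice: every size-2 union leaves at least one demand point uncovered.
But {B, C, E} covers everything, so the minimum is 3.

3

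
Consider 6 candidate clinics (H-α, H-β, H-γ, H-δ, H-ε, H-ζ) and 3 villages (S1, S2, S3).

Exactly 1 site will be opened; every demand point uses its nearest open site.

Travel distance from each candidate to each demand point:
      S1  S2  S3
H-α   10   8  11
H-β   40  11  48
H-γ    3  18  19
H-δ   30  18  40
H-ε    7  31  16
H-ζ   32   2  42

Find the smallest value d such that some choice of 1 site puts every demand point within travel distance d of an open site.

Open {H-α}.
  Farthest demand point is S3 at travel distance 11 (to H-α); all others are ≤ 11.
With {H-γ} the worst case is 19.
With {H-ε} the worst case is 31.
No size-1 selection achieves below 11.

11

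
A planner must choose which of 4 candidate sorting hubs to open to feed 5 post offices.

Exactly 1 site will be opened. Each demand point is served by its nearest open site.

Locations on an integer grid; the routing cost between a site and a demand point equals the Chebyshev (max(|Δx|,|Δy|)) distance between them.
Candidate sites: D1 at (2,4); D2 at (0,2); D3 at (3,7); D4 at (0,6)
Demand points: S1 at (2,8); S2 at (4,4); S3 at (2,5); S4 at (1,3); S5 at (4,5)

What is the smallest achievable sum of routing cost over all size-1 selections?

Open {D1}.
  S1→D1 4, S2→D1 2, S3→D1 1, S4→D1 1, S5→D1 2  ⇒ total 10.
Compare {D3}: total 12.
Compare {D4}: total 15.
No size-1 selection does better; minimum is 10.

10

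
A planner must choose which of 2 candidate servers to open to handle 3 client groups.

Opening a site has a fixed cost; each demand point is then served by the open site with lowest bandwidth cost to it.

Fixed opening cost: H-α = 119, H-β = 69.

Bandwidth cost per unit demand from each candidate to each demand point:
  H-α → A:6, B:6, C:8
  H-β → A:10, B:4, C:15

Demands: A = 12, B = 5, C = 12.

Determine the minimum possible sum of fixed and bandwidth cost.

Open {H-α}: assign each demand point to its cheapest open site.
  A→H-α 12×6=72, B→H-α 5×6=30, C→H-α 12×8=96
  bandwidth cost 198, fixed 119 → total 317.
Compare {H-α, H-β}: bandwidth cost 188 + fixed 188 = 376.
Compare {H-β}: bandwidth cost 320 + fixed 69 = 389.

317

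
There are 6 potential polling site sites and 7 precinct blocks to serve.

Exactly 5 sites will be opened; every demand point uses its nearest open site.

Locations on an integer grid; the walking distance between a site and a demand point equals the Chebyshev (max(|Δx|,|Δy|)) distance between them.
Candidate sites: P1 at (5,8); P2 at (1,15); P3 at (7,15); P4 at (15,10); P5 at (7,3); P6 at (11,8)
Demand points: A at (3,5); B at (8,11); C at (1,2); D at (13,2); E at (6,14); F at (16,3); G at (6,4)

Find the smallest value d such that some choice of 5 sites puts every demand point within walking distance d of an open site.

Open {P1, P2, P3, P4, P6}.
  Farthest demand point is C at walking distance 6 (to P1); all others are ≤ 6.
With {P1, P2, P3, P5, P6} the worst case is 6.
With {P1, P2, P4, P5, P6} the worst case is 6.
No size-5 selection achieves below 6.

6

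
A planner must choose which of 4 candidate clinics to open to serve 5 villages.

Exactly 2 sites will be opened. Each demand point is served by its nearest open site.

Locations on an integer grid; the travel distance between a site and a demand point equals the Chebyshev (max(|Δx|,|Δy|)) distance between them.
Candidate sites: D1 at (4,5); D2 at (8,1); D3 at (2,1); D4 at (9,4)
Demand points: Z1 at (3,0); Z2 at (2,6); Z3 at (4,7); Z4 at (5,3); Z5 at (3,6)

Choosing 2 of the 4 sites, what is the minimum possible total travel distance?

8

Open {D1, D3}.
  Z1→D3 1, Z2→D1 2, Z3→D1 2, Z4→D1 2, Z5→D1 1  ⇒ total 8.
Compare {D1, D2}: total 12.
Compare {D1, D4}: total 12.
No size-2 selection does better; minimum is 8.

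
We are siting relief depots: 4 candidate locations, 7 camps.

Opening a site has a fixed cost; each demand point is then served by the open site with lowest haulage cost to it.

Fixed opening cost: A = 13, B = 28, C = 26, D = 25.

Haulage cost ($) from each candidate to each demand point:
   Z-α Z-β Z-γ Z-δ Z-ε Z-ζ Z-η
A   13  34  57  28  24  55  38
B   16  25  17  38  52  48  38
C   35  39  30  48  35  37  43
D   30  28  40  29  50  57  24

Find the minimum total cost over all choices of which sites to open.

Open {A, B}: assign each demand point to its cheapest open site.
  Z-α→A 13, Z-β→B 25, Z-γ→B 17, Z-δ→A 28, Z-ε→A 24, Z-ζ→B 48, Z-η→A 38
  haulage cost 193, fixed 41 → total 234.
Compare {A, C}: haulage cost 204 + fixed 39 = 243.
Compare {A, B, D}: haulage cost 179 + fixed 66 = 245.
Compare {A, C, D}: haulage cost 184 + fixed 64 = 248.
All other subsets cost ≥ 243. Minimum total cost: 234.

234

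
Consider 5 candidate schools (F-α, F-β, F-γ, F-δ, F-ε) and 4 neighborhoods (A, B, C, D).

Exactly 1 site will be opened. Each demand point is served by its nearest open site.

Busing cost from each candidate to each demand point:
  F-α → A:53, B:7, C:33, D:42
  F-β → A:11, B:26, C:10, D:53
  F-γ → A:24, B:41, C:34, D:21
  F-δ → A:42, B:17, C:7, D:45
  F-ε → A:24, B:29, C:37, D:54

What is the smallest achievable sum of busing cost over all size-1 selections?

Open {F-β}.
  A→F-β 11, B→F-β 26, C→F-β 10, D→F-β 53  ⇒ total 100.
Compare {F-δ}: total 111.
Compare {F-γ}: total 120.
No size-1 selection does better; minimum is 100.

100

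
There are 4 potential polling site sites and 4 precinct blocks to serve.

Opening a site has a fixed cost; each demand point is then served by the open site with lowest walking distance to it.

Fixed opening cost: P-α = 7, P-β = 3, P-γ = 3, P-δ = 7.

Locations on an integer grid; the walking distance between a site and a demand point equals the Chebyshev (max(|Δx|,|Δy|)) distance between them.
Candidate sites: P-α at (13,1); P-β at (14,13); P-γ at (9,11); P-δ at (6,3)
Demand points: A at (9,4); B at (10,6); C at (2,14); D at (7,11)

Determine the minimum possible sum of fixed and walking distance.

24

Open {P-γ}: assign each demand point to its cheapest open site.
  A→P-γ 7, B→P-γ 5, C→P-γ 7, D→P-γ 2
  walking distance 21, fixed 3 → total 24.
Compare {P-γ, P-δ}: walking distance 16 + fixed 10 = 26.
Compare {P-β, P-γ}: walking distance 21 + fixed 6 = 27.
Compare {P-α, P-γ}: walking distance 18 + fixed 10 = 28.
All other subsets cost ≥ 26. Minimum total cost: 24.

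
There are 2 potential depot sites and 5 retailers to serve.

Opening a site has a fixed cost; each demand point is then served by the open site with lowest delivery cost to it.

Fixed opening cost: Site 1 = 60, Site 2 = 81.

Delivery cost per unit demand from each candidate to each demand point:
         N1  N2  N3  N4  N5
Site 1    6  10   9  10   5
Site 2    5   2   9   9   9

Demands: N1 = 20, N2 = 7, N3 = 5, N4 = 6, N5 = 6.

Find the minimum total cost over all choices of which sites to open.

Open {Site 2}: assign each demand point to its cheapest open site.
  N1→Site 2 20×5=100, N2→Site 2 7×2=14, N3→Site 2 5×9=45, N4→Site 2 6×9=54, N5→Site 2 6×9=54
  delivery cost 267, fixed 81 → total 348.
Compare {Site 1, Site 2}: delivery cost 243 + fixed 141 = 384.
Compare {Site 1}: delivery cost 325 + fixed 60 = 385.

348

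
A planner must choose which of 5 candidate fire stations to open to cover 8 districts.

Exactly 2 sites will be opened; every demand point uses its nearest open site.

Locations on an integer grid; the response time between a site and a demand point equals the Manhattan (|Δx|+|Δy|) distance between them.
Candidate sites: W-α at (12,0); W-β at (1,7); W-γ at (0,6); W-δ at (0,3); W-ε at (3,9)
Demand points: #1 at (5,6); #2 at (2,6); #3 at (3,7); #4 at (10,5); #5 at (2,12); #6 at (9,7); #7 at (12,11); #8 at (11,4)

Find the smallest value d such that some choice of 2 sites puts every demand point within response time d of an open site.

11

Open {W-α, W-β}.
  Farthest demand point is #7 at response time 11 (to W-α); all others are ≤ 11.
With {W-α, W-γ} the worst case is 11.
With {W-α, W-δ} the worst case is 11.
No size-2 selection achieves below 11.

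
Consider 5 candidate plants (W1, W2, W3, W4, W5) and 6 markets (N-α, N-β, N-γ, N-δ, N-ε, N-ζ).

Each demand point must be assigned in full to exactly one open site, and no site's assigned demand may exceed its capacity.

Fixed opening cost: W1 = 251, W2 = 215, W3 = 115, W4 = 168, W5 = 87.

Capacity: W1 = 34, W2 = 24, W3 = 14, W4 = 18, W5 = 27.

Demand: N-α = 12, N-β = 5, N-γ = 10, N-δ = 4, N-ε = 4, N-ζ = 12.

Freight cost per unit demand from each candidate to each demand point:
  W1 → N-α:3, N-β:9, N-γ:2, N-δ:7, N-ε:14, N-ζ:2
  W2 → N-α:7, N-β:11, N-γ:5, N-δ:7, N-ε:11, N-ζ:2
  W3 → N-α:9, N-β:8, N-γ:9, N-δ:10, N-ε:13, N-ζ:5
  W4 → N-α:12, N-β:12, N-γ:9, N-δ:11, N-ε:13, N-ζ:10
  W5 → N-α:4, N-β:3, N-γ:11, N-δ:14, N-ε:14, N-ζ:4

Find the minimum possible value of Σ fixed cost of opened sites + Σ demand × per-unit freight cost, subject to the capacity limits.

Open {W1, W5}; cheapest assignment that respects the capacities:
  W1 (cap 34, load 30): N-γ, N-δ, N-ε, N-ζ — cost 10×2 + 4×7 + 4×14 + 12×2 = 128
  W5 (cap 27, load 17): N-α, N-β — cost 12×4 + 5×3 = 63
  Shipping 191, fixed 338 → total 529.
  Any other capacity-feasible assignment to {W1, W5} ships for at least 191.
Compare {W2, W5}: its best feasible assignment gives total 551.
Compare {W1, W3}: its best feasible assignment gives total 578.
Every other set of open sites that can feasibly serve all demand totals ≥ 551 even under its best assignment. Minimum: 529.

529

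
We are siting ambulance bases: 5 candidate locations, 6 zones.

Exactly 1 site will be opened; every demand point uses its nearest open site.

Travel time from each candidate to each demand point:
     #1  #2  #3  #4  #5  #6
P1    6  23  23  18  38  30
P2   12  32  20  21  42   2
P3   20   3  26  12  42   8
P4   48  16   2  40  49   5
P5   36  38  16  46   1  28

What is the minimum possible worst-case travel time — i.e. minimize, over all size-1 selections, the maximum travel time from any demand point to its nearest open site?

Open {P1}.
  Farthest demand point is #5 at travel time 38 (to P1); all others are ≤ 38.
With {P2} the worst case is 42.
With {P3} the worst case is 42.
No size-1 selection achieves below 38.

38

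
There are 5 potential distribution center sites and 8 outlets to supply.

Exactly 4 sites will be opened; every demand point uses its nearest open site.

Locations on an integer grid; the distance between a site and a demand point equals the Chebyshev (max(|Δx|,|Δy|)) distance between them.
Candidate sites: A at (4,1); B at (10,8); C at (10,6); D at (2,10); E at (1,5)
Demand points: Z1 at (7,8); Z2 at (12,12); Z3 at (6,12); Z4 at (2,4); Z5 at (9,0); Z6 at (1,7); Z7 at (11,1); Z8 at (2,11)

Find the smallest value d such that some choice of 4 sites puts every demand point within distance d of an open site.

Open {A, B, C, D}.
  Farthest demand point is Z5 at distance 5 (to A); all others are ≤ 5.
With {A, B, C, E} the worst case is 6.
With {A, C, D, E} the worst case is 6.
No size-4 selection achieves below 5.

5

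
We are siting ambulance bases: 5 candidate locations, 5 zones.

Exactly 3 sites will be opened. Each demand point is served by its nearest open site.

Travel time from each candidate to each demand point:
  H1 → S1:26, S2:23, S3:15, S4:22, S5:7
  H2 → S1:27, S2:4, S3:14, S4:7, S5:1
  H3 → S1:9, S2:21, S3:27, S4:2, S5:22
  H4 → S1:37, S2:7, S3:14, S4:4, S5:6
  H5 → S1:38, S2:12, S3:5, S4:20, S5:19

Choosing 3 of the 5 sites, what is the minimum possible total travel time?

Open {H2, H3, H5}.
  S1→H3 9, S2→H2 4, S3→H5 5, S4→H3 2, S5→H2 1  ⇒ total 21.
Compare {H3, H4, H5}: total 29.
Compare {H1, H2, H3}: total 30.
No size-3 selection does better; minimum is 21.

21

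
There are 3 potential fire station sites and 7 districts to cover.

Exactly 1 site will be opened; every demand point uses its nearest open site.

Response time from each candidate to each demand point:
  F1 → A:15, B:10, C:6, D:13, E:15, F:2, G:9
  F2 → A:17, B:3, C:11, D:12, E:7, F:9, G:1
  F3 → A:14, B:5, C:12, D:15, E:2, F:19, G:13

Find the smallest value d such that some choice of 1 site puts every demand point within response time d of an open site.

Open {F1}.
  Farthest demand point is A at response time 15 (to F1); all others are ≤ 15.
With {F2} the worst case is 17.
With {F3} the worst case is 19.
No size-1 selection achieves below 15.

15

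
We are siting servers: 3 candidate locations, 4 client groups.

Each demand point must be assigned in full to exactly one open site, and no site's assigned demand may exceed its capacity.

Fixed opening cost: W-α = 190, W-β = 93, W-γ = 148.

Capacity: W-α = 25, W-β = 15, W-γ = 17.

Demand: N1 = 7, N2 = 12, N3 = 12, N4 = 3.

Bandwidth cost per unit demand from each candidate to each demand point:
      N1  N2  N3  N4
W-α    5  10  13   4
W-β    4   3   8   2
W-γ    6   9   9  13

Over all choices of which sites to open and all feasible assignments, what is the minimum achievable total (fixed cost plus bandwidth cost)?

Open {W-α, W-β}; cheapest assignment that respects the capacities:
  W-α (cap 25, load 19): N1, N3 — cost 7×5 + 12×13 = 191
  W-β (cap 15, load 15): N2, N4 — cost 12×3 + 3×2 = 42
  Shipping 233, fixed 283 → total 516.
  Any other capacity-feasible assignment to {W-α, W-β} ships for at least 233.
Compare {W-α, W-γ}: its best feasible assignment gives total 613.
Compare {W-α, W-β, W-γ}: its best feasible assignment gives total 616.
Every other set of open sites that can feasibly serve all demand totals ≥ 613 even under its best assignment. Minimum: 516.

516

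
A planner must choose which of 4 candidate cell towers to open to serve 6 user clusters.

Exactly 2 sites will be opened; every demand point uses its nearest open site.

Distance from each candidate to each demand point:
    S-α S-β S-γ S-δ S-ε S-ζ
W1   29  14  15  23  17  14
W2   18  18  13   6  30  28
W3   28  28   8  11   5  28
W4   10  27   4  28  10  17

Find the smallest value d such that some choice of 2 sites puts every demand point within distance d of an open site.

Open {W1, W2}.
  Farthest demand point is S-α at distance 18 (to W2); all others are ≤ 18.
With {W2, W4} the worst case is 18.
With {W1, W4} the worst case is 23.
No size-2 selection achieves below 18.

18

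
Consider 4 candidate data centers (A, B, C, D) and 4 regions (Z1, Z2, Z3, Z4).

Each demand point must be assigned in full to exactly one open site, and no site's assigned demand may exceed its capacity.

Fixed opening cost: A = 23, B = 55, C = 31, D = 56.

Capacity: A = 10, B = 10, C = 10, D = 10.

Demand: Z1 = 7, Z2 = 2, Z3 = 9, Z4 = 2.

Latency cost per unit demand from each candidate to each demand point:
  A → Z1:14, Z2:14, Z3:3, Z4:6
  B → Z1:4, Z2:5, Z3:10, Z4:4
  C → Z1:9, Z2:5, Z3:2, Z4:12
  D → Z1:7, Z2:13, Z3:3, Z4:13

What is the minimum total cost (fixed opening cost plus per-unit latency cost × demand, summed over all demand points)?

177

Open {A, B, C}; cheapest assignment that respects the capacities:
  A (cap 10, load 2): Z4 — cost 2×6 = 12
  B (cap 10, load 9): Z1, Z2 — cost 7×4 + 2×5 = 38
  C (cap 10, load 9): Z3 — cost 9×2 = 18
  Shipping 68, fixed 109 → total 177.
  Any other capacity-feasible assignment to {A, B, C} ships for at least 68.
Compare {A, B, D}: its best feasible assignment gives total 211.
Compare {A, C, D}: its best feasible assignment gives total 215.
Every other set of open sites that can feasibly serve all demand totals ≥ 211 even under its best assignment. Minimum: 177.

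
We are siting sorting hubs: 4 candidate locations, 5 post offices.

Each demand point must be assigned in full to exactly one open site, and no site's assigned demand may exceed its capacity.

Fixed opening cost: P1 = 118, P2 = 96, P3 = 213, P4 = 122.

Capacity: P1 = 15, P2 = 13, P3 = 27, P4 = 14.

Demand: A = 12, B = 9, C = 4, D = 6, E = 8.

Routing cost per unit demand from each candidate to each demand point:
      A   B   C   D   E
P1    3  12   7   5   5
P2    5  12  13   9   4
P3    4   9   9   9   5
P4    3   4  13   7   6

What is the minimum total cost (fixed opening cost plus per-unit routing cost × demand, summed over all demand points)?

Open {P1, P2, P4}; cheapest assignment that respects the capacities:
  P1 (cap 15, load 14): D, E — cost 6×5 + 8×5 = 70
  P2 (cap 13, load 12): A — cost 12×5 = 60
  P4 (cap 14, load 13): B, C — cost 9×4 + 4×13 = 88
  Shipping 218, fixed 336 → total 554.
  Any other capacity-feasible assignment to {P1, P2, P4} ships for at least 218.
Compare {P3, P4}: its best feasible assignment gives total 565.
Compare {P1, P3}: its best feasible assignment gives total 566.
Every other set of open sites that can feasibly serve all demand totals ≥ 565 even under its best assignment. Minimum: 554.

554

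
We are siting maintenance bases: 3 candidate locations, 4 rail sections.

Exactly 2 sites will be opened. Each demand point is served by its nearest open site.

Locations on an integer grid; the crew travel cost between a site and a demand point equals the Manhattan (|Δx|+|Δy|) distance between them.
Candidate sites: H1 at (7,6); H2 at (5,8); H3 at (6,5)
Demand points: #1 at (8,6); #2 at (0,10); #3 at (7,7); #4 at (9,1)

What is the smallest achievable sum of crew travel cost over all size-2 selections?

16

Open {H1, H2}.
  #1→H1 1, #2→H2 7, #3→H1 1, #4→H1 7  ⇒ total 16.
Compare {H1, H3}: total 20.
Compare {H2, H3}: total 20.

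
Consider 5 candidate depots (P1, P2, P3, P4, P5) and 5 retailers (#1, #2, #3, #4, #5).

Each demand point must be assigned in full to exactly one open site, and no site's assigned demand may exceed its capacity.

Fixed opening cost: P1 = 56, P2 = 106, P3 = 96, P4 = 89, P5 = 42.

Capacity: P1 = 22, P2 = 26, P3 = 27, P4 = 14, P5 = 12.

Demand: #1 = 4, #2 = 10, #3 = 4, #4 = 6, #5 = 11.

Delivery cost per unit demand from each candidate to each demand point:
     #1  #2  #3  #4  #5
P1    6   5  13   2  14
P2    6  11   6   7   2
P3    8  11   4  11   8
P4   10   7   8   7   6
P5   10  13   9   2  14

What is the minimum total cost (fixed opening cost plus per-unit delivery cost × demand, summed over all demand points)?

294

Open {P1, P2}; cheapest assignment that respects the capacities:
  P1 (cap 22, load 20): #1, #2, #4 — cost 4×6 + 10×5 + 6×2 = 86
  P2 (cap 26, load 15): #3, #5 — cost 4×6 + 11×2 = 46
  Shipping 132, fixed 162 → total 294.
  Any other capacity-feasible assignment to {P1, P2} ships for at least 132.
Compare {P1, P2, P5}: its best feasible assignment gives total 336.
Compare {P1, P3}: its best feasible assignment gives total 342.
Every other set of open sites that can feasibly serve all demand totals ≥ 336 even under its best assignment. Minimum: 294.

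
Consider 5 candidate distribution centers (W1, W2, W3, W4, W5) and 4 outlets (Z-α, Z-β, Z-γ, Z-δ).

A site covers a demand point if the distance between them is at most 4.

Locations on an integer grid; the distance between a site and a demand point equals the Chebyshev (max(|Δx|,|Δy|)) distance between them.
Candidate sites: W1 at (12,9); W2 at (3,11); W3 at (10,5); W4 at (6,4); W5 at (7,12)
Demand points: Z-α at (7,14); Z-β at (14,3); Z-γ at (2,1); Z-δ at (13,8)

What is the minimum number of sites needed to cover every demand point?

3

Coverage sets (demand points within 4 of each site):
  W1: {Z-δ}
  W2: {Z-α}
  W3: {Z-β, Z-δ}
  W4: {Z-γ}
  W5: {Z-α}
No 2 sites suffice: every size-2 union leaves at least one demand point uncovered.
But {W2, W3, W4} covers everything, so the minimum is 3.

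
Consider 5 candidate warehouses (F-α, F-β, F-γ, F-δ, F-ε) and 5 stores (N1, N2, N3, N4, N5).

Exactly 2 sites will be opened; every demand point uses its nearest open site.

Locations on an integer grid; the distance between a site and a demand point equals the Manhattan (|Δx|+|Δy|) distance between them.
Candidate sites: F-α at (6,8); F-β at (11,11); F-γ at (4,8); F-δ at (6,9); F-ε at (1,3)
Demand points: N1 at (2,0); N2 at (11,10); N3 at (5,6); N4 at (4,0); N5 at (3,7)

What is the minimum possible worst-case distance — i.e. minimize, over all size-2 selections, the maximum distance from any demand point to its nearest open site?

6

Open {F-δ, F-ε}.
  Farthest demand point is N2 at distance 6 (to F-δ); all others are ≤ 6.
With {F-α, F-ε} the worst case is 7.
With {F-β, F-ε} the worst case is 7.
No size-2 selection achieves below 6.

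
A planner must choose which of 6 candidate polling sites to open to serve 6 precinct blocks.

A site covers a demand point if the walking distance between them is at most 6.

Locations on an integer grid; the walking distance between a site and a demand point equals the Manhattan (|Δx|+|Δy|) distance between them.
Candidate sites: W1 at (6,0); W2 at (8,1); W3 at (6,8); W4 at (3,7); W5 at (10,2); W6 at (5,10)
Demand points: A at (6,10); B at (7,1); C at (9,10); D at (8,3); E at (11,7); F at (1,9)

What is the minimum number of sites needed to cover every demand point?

2

Coverage sets (demand points within 6 of each site):
  W1: {B, D}
  W2: {B, D}
  W3: {A, C, E, F}
  W4: {A, F}
  W5: {B, D, E}
  W6: {A, C, F}
No single site covers all 6 demand points.
But {W1, W3} covers everything, so the minimum is 2.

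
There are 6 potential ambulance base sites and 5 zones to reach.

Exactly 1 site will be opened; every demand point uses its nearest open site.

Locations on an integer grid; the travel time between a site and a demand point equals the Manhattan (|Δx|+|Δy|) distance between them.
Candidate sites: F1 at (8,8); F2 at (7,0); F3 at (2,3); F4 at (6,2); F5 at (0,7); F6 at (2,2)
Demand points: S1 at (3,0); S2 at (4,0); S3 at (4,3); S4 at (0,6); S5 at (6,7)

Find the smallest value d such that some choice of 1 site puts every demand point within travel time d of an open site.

8

Open {F3}.
  Farthest demand point is S5 at travel time 8 (to F3); all others are ≤ 8.
With {F6} the worst case is 9.
With {F4} the worst case is 10.
No size-1 selection achieves below 8.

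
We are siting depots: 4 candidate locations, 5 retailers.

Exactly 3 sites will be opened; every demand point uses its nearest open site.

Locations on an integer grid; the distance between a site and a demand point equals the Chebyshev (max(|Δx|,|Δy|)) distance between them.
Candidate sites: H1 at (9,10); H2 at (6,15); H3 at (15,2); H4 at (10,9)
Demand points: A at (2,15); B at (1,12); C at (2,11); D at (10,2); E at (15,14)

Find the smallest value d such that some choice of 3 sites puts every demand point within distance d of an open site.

Open {H2, H3, H4}.
  Farthest demand point is B at distance 5 (to H2); all others are ≤ 5.
With {H1, H2, H3} the worst case is 6.
With {H1, H2, H4} the worst case is 7.
No size-3 selection achieves below 5.

5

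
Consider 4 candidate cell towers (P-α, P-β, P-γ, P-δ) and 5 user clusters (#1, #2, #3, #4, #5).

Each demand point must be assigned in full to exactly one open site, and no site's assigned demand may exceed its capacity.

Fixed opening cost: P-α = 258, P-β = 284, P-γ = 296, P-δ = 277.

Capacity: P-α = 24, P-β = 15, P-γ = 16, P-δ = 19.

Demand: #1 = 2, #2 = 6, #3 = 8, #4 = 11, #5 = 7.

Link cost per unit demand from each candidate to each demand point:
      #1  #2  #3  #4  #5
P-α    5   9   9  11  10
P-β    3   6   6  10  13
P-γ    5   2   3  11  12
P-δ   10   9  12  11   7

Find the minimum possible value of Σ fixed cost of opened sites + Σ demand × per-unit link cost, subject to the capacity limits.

789

Open {P-γ, P-δ}; cheapest assignment that respects the capacities:
  P-γ (cap 16, load 16): #1, #2, #3 — cost 2×5 + 6×2 + 8×3 = 46
  P-δ (cap 19, load 18): #4, #5 — cost 11×11 + 7×7 = 170
  Shipping 216, fixed 573 → total 789.
  Any other capacity-feasible assignment to {P-γ, P-δ} ships for at least 216.
Compare {P-α, P-γ}: its best feasible assignment gives total 791.
Compare {P-α, P-β}: its best feasible assignment gives total 827.
Every other set of open sites that can feasibly serve all demand totals ≥ 791 even under its best assignment. Minimum: 789.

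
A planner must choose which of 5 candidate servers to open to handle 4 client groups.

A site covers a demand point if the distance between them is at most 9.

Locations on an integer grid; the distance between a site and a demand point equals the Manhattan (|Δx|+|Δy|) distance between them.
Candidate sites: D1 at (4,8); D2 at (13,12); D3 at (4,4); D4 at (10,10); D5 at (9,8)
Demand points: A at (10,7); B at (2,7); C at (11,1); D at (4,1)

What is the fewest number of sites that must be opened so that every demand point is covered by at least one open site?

Coverage sets (demand points within 9 of each site):
  D1: {A, B, D}
  D2: {A}
  D3: {A, B, D}
  D4: {A}
  D5: {A, B, C}
No single site covers all 4 demand points.
But {D1, D5} covers everything, so the minimum is 2.

2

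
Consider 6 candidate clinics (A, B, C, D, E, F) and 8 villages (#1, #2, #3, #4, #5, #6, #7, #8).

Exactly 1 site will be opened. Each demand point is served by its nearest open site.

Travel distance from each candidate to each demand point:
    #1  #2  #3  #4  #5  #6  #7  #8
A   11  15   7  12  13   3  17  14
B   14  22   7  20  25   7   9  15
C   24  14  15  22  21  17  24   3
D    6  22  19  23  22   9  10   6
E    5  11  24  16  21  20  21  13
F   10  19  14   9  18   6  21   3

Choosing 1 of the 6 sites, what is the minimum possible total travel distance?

Open {A}.
  #1→A 11, #2→A 15, #3→A 7, #4→A 12, #5→A 13, #6→A 3, #7→A 17, #8→A 14  ⇒ total 92.
Compare {F}: total 100.
Compare {D}: total 117.
No size-1 selection does better; minimum is 92.

92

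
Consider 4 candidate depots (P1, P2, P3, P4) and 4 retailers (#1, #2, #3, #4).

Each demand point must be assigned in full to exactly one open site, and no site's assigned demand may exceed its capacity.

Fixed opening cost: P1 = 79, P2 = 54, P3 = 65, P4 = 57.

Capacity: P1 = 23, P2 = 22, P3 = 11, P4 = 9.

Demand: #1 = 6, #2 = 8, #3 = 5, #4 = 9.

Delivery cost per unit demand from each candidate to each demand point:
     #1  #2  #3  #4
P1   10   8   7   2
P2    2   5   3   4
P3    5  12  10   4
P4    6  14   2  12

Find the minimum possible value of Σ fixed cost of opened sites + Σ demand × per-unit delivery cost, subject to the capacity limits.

218

Open {P1, P2}; cheapest assignment that respects the capacities:
  P1 (cap 23, load 9): #4 — cost 9×2 = 18
  P2 (cap 22, load 19): #1, #2, #3 — cost 6×2 + 8×5 + 5×3 = 67
  Shipping 85, fixed 133 → total 218.
  Any other capacity-feasible assignment to {P1, P2} ships for at least 85.
Compare {P2, P3}: its best feasible assignment gives total 222.
Compare {P2, P4}: its best feasible assignment gives total 238.
Every other set of open sites that can feasibly serve all demand totals ≥ 222 even under its best assignment. Minimum: 218.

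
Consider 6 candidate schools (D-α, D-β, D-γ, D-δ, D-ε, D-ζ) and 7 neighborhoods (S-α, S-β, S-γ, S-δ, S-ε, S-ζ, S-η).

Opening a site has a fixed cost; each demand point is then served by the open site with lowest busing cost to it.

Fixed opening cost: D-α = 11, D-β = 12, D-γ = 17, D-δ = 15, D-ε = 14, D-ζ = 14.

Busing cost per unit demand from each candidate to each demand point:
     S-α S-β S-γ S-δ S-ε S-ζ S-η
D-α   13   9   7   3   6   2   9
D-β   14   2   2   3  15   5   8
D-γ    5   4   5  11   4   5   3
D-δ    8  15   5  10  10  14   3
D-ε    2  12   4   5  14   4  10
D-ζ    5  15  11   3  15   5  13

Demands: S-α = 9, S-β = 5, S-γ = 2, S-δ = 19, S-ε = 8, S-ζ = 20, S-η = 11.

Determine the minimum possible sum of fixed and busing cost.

Open {D-α, D-β, D-γ, D-ε}: assign each demand point to its cheapest open site.
  S-α→D-ε 9×2=18, S-β→D-β 5×2=10, S-γ→D-β 2×2=4, S-δ→D-α 19×3=57, S-ε→D-γ 8×4=32, S-ζ→D-α 20×2=40, S-η→D-γ 11×3=33
  busing cost 194, fixed 54 → total 248.
Compare {D-α, D-γ, D-ε}: busing cost 208 + fixed 42 = 250.
Compare {D-α, D-β, D-γ}: busing cost 221 + fixed 40 = 261.
Compare {D-α, D-β, D-δ, D-ε}: busing cost 210 + fixed 52 = 262.
All other subsets cost ≥ 250. Minimum total cost: 248.

248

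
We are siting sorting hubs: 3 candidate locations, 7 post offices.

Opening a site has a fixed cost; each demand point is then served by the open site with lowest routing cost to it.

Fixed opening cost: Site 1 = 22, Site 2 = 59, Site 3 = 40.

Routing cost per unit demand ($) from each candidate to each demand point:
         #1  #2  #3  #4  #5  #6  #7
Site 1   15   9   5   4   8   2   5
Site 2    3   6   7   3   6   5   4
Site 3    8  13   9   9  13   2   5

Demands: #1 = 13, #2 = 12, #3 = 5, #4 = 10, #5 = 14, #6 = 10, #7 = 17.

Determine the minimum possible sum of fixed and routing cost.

419

Open {Site 1, Site 2}: assign each demand point to its cheapest open site.
  #1→Site 2 13×3=39, #2→Site 2 12×6=72, #3→Site 1 5×5=25, #4→Site 2 10×3=30, #5→Site 2 14×6=84, #6→Site 1 10×2=20, #7→Site 2 17×4=68
  routing cost 338, fixed 81 → total 419.
Compare {Site 2}: routing cost 378 + fixed 59 = 437.
Compare {Site 2, Site 3}: routing cost 348 + fixed 99 = 447.
Compare {Site 1, Site 2, Site 3}: routing cost 338 + fixed 121 = 459.
All other subsets cost ≥ 437. Minimum total cost: 419.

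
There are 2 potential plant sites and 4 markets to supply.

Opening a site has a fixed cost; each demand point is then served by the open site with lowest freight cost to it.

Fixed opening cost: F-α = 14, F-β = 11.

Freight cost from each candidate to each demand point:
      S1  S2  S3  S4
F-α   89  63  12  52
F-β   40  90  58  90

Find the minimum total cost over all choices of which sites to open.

Open {F-α, F-β}: assign each demand point to its cheapest open site.
  S1→F-β 40, S2→F-α 63, S3→F-α 12, S4→F-α 52
  freight cost 167, fixed 25 → total 192.
Compare {F-α}: freight cost 216 + fixed 14 = 230.
Compare {F-β}: freight cost 278 + fixed 11 = 289.

192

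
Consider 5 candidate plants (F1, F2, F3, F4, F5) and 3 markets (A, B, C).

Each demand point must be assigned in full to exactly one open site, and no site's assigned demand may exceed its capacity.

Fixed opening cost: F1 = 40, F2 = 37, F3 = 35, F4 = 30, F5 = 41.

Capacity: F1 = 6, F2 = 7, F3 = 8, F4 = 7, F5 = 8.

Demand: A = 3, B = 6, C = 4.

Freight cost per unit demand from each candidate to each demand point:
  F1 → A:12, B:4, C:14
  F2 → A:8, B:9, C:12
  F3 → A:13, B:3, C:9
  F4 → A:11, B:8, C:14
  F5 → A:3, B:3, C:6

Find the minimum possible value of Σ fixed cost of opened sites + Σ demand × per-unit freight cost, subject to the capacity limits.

Open {F3, F5}; cheapest assignment that respects the capacities:
  F3 (cap 8, load 6): B — cost 6×3 = 18
  F5 (cap 8, load 7): A, C — cost 3×3 + 4×6 = 33
  Shipping 51, fixed 76 → total 127.
  Any other capacity-feasible assignment to {F3, F5} ships for at least 51.
Compare {F1, F5}: its best feasible assignment gives total 138.
Compare {F4, F5}: its best feasible assignment gives total 152.
Every other set of open sites that can feasibly serve all demand totals ≥ 138 even under its best assignment. Minimum: 127.

127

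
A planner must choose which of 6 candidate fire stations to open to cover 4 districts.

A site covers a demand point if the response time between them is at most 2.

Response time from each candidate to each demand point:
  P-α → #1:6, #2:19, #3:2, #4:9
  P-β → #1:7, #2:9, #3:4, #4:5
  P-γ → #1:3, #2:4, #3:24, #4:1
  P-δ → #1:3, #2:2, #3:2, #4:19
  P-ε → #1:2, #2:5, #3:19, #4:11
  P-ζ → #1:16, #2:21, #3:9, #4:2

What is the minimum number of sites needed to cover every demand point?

Coverage sets (demand points within 2 of each site):
  P-α: {#3}
  P-β: {}
  P-γ: {#4}
  P-δ: {#2, #3}
  P-ε: {#1}
  P-ζ: {#4}
No 2 sites suffice: every size-2 union leaves at least one demand point uncovered.
But {P-γ, P-δ, P-ε} covers everything, so the minimum is 3.

3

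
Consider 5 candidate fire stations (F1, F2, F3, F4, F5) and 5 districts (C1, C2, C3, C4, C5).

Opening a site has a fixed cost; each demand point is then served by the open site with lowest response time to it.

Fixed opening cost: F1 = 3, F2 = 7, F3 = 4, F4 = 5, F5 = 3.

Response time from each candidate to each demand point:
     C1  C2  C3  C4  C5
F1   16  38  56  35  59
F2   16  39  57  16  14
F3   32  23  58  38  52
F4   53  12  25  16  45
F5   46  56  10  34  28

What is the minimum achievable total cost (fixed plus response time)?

83

Open {F2, F4, F5}: assign each demand point to its cheapest open site.
  C1→F2 16, C2→F4 12, C3→F5 10, C4→F2 16, C5→F2 14
  response time 68, fixed 15 → total 83.
Compare {F1, F2, F4, F5}: response time 68 + fixed 18 = 86.
Compare {F2, F3, F4, F5}: response time 68 + fixed 19 = 87.
Compare {F1, F2, F3, F4, F5}: response time 68 + fixed 22 = 90.
All other subsets cost ≥ 86. Minimum total cost: 83.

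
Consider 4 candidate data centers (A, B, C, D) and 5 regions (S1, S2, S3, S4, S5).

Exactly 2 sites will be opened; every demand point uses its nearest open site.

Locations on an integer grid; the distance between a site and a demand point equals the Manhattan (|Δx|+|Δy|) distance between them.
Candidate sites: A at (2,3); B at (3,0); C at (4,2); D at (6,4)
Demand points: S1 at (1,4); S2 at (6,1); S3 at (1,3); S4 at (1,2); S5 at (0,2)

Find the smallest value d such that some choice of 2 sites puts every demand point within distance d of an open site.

3

Open {A, C}.
  Farthest demand point is S2 at distance 3 (to C); all others are ≤ 3.
With {A, D} the worst case is 3.
With {A, B} the worst case is 4.
No size-2 selection achieves below 3.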